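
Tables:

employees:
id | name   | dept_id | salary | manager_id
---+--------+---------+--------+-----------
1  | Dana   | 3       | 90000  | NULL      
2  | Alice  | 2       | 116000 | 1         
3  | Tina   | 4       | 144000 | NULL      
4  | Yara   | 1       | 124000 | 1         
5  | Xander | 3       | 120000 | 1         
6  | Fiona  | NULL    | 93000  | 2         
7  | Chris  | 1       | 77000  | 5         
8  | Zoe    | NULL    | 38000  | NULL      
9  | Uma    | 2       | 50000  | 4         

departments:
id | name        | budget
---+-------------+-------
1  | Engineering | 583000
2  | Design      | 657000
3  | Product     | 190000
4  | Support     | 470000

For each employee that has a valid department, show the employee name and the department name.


INNER JOIN keeps only employees rows whose dept_id matches an id in departments. Walk through each employee:
  - employee 1 (Dana): dept_id=3 -> matches Product
  - employee 2 (Alice): dept_id=2 -> matches Design
  - employee 3 (Tina): dept_id=4 -> matches Support
  - employee 4 (Yara): dept_id=1 -> matches Engineering
  - employee 5 (Xander): dept_id=3 -> matches Product
  - employee 6 (Fiona): dept_id=NULL, no match -> dropped
  - employee 7 (Chris): dept_id=1 -> matches Engineering
  - employee 8 (Zoe): dept_id=NULL, no match -> dropped
  - employee 9 (Uma): dept_id=2 -> matches Design
So 2 of 9 rows are dropped.

SQL:
SELECT a.name, b.name AS department
FROM employees a
INNER JOIN departments b ON a.dept_id = b.id

Result:
name   | department 
-------+------------
Dana   | Product    
Alice  | Design     
Tina   | Support    
Yara   | Engineering
Xander | Product    
Chris  | Engineering
Uma    | Design     


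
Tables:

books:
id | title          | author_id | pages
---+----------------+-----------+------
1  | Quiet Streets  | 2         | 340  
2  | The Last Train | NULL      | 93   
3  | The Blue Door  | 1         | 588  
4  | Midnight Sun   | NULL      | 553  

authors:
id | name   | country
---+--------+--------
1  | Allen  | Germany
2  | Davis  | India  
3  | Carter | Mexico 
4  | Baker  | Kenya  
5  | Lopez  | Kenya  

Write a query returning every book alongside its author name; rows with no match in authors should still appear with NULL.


LEFT JOIN keeps every row from books (the left table); where author_id has no match in authors, the author columns become NULL. Walk through each book:
  - book 1 (Quiet Streets): author_id=2 -> matches Davis
  - book 2 (The Last Train): author_id=NULL, no match -> kept with NULL
  - book 3 (The Blue Door): author_id=1 -> matches Allen
  - book 4 (Midnight Sun): author_id=NULL, no match -> kept with NULL
All 4 rows appear; 2 have NULL author.

SQL:
SELECT a.title, b.name AS author
FROM books a
LEFT JOIN authors b ON a.author_id = b.id

Result:
title          | author
---------------+-------
Quiet Streets  | Davis 
The Last Train | NULL  
The Blue Door  | Allen 
Midnight Sun   | NULL  


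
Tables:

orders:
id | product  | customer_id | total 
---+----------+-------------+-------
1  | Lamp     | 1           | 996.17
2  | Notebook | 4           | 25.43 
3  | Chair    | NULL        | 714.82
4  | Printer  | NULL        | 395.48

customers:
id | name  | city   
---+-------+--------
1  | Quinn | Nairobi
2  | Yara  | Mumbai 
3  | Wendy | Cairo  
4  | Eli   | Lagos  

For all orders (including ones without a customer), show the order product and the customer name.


LEFT JOIN keeps every row from orders (the left table); where customer_id has no match in customers, the customer columns become NULL. Walk through each order:
  - order 1 (Lamp): customer_id=1 -> matches Quinn
  - order 2 (Notebook): customer_id=4 -> matches Eli
  - order 3 (Chair): customer_id=NULL, no match -> kept with NULL
  - order 4 (Printer): customer_id=NULL, no match -> kept with NULL
All 4 rows appear; 2 have NULL customer.

SQL:
SELECT a.product, b.name AS customer
FROM orders a
LEFT JOIN customers b ON a.customer_id = b.id

Result:
product  | customer
---------+---------
Lamp     | Quinn   
Notebook | Eli     
Chair    | NULL    
Printer  | NULL    


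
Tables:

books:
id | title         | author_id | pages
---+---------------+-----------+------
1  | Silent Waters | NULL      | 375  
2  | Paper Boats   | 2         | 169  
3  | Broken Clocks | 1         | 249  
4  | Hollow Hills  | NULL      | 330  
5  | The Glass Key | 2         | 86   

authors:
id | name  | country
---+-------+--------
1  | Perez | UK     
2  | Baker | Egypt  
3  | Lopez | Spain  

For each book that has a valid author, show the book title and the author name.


INNER JOIN keeps only books rows whose author_id matches an id in authors. Walk through each book:
  - book 1 (Silent Waters): author_id=NULL, no match -> dropped
  - book 2 (Paper Boats): author_id=2 -> matches Baker
  - book 3 (Broken Clocks): author_id=1 -> matches Perez
  - book 4 (Hollow Hills): author_id=NULL, no match -> dropped
  - book 5 (The Glass Key): author_id=2 -> matches Baker
So 2 of 5 rows are dropped.

SQL:
SELECT a.title, b.name AS author
FROM books a
INNER JOIN authors b ON a.author_id = b.id

Result:
title         | author
--------------+-------
Paper Boats   | Baker 
Broken Clocks | Perez 
The Glass Key | Baker 


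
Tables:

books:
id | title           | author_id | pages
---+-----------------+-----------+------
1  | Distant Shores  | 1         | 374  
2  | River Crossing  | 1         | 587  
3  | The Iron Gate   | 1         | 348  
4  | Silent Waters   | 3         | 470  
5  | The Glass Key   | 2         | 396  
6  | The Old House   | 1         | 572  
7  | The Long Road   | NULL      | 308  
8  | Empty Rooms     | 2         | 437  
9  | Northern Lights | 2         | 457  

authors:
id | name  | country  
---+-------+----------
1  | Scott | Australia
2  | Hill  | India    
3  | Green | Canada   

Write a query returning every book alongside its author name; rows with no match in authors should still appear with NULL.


LEFT JOIN keeps every row from books (the left table); where author_id has no match in authors, the author columns become NULL. Walk through each book:
  - book 1 (Distant Shores): author_id=1 -> matches Scott
  - book 2 (River Crossing): author_id=1 -> matches Scott
  - book 3 (The Iron Gate): author_id=1 -> matches Scott
  - book 4 (Silent Waters): author_id=3 -> matches Green
  - book 5 (The Glass Key): author_id=2 -> matches Hill
  - book 6 (The Old House): author_id=1 -> matches Scott
  - book 7 (The Long Road): author_id=NULL, no match -> kept with NULL
  - book 8 (Empty Rooms): author_id=2 -> matches Hill
  - book 9 (Northern Lights): author_id=2 -> matches Hill
All 9 rows appear; 1 has NULL author.

SQL:
SELECT a.title, b.name AS author
FROM books a
LEFT JOIN authors b ON a.author_id = b.id

Result:
title           | author
----------------+-------
Distant Shores  | Scott 
River Crossing  | Scott 
The Iron Gate   | Scott 
Silent Waters   | Green 
The Glass Key   | Hill  
The Old House   | Scott 
The Long Road   | NULL  
Empty Rooms     | Hill  
Northern Lights | Hill  


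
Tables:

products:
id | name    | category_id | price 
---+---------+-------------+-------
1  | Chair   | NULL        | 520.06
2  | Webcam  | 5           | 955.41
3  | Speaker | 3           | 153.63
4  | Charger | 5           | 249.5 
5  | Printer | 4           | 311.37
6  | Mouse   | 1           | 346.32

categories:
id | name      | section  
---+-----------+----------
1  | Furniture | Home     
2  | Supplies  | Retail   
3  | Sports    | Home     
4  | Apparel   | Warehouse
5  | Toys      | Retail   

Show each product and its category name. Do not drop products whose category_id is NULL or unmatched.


LEFT JOIN keeps every row from products (the left table); where category_id has no match in categories, the category columns become NULL. Walk through each product:
  - product 1 (Chair): category_id=NULL, no match -> kept with NULL
  - product 2 (Webcam): category_id=5 -> matches Toys
  - product 3 (Speaker): category_id=3 -> matches Sports
  - product 4 (Charger): category_id=5 -> matches Toys
  - product 5 (Printer): category_id=4 -> matches Apparel
  - product 6 (Mouse): category_id=1 -> matches Furniture
All 6 rows appear; 1 has NULL category.

SQL:
SELECT a.name, b.name AS category
FROM products a
LEFT JOIN categories b ON a.category_id = b.id

Result:
name    | category 
--------+----------
Chair   | NULL     
Webcam  | Toys     
Speaker | Sports   
Charger | Toys     
Printer | Apparel  
Mouse   | Furniture


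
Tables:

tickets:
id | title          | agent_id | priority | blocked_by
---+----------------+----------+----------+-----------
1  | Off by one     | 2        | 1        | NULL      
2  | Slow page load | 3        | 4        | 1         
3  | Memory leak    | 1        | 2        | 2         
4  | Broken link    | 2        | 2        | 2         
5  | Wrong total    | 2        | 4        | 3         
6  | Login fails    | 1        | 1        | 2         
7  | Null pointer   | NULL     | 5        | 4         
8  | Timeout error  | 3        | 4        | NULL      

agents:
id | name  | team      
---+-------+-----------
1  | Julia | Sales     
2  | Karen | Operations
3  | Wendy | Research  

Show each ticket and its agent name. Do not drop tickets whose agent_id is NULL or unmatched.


LEFT JOIN keeps every row from tickets (the left table); where agent_id has no match in agents, the agent columns become NULL. Walk through each ticket:
  - ticket 1 (Off by one): agent_id=2 -> matches Karen
  - ticket 2 (Slow page load): agent_id=3 -> matches Wendy
  - ticket 3 (Memory leak): agent_id=1 -> matches Julia
  - ticket 4 (Broken link): agent_id=2 -> matches Karen
  - ticket 5 (Wrong total): agent_id=2 -> matches Karen
  - ticket 6 (Login fails): agent_id=1 -> matches Julia
  - ticket 7 (Null pointer): agent_id=NULL, no match -> kept with NULL
  - ticket 8 (Timeout error): agent_id=3 -> matches Wendy
All 8 rows appear; 1 has NULL agent.

SQL:
SELECT a.title, b.name AS agent
FROM tickets a
LEFT JOIN agents b ON a.agent_id = b.id

Result:
title          | agent
---------------+------
Off by one     | Karen
Slow page load | Wendy
Memory leak    | Julia
Broken link    | Karen
Wrong total    | Karen
Login fails    | Julia
Null pointer   | NULL 
Timeout error  | Wendy


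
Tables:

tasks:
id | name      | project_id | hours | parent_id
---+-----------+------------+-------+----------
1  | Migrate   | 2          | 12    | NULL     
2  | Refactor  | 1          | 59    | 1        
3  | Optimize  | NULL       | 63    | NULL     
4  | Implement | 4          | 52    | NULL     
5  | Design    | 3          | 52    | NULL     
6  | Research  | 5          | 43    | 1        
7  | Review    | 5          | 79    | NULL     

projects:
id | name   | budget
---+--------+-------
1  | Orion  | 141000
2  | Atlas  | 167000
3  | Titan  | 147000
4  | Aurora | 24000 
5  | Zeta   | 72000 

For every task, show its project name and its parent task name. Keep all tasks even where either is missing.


Two LEFT JOINs from the same base table tasks: one to projects via project_id, one to tasks itself via parent_id. Both are LEFT so every task is preserved.
Match against projects:
  - task 1 (Migrate): project_id=2 -> matches Atlas
  - task 2 (Refactor): project_id=1 -> matches Orion
  - task 3 (Optimize): project_id=NULL, no match -> kept with NULL
  - task 4 (Implement): project_id=4 -> matches Aurora
  - task 5 (Design): project_id=3 -> matches Titan
  - task 6 (Research): project_id=5 -> matches Zeta
  - task 7 (Review): project_id=5 -> matches Zeta
Match against tasks (self):
  - task 1 (Migrate): parent_id=NULL -> NULL
  - task 2 (Refactor): parent_id=1 -> Migrate
  - task 3 (Optimize): parent_id=NULL -> NULL
  - task 4 (Implement): parent_id=NULL -> NULL
  - task 5 (Design): parent_id=NULL -> NULL
  - task 6 (Research): parent_id=1 -> Migrate
  - task 7 (Review): parent_id=NULL -> NULL

SQL:
SELECT a.name, b.name AS project, c.name AS parent
FROM tasks a
LEFT JOIN projects b ON a.project_id = b.id
LEFT JOIN tasks c ON a.parent_id = c.id

Result:
name      | project | parent 
----------+---------+--------
Migrate   | Atlas   | NULL   
Refactor  | Orion   | Migrate
Optimize  | NULL    | NULL   
Implement | Aurora  | NULL   
Design    | Titan   | NULL   
Research  | Zeta    | Migrate
Review    | Zeta    | NULL   


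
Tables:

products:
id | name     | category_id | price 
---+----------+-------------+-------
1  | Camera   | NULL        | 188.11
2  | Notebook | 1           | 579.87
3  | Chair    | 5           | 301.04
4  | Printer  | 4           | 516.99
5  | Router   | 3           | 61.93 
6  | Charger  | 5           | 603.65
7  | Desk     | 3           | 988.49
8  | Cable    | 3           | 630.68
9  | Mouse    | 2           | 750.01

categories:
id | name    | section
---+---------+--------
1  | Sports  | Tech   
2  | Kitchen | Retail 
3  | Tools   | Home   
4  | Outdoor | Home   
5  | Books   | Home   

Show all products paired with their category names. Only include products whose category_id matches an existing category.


INNER JOIN keeps only products rows whose category_id matches an id in categories. Walk through each product:
  - product 1 (Camera): category_id=NULL, no match -> dropped
  - product 2 (Notebook): category_id=1 -> matches Sports
  - product 3 (Chair): category_id=5 -> matches Books
  - product 4 (Printer): category_id=4 -> matches Outdoor
  - product 5 (Router): category_id=3 -> matches Tools
  - product 6 (Charger): category_id=5 -> matches Books
  - product 7 (Desk): category_id=3 -> matches Tools
  - product 8 (Cable): category_id=3 -> matches Tools
  - product 9 (Mouse): category_id=2 -> matches Kitchen
So 1 of 9 rows is dropped.

SQL:
SELECT a.name, b.name AS category
FROM products a
INNER JOIN categories b ON a.category_id = b.id

Result:
name     | category
---------+---------
Notebook | Sports  
Chair    | Books   
Printer  | Outdoor 
Router   | Tools   
Charger  | Books   
Desk     | Tools   
Cable    | Tools   
Mouse    | Kitchen 


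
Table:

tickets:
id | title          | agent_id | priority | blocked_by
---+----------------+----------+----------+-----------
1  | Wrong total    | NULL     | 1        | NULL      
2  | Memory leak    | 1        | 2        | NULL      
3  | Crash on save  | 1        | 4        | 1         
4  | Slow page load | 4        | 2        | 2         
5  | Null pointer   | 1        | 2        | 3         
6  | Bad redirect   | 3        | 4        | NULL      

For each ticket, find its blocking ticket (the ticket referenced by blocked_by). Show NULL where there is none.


This is a self-join: tickets is joined to a second copy of itself, matching each row's blocked_by to another row's id. Use LEFT JOIN so rows with blocked_by=NULL are kept.
  - ticket 1 (Wrong total): blocked_by=NULL -> NULL
  - ticket 2 (Memory leak): blocked_by=NULL -> NULL
  - ticket 3 (Crash on save): blocked_by=1 -> Wrong total
  - ticket 4 (Slow page load): blocked_by=2 -> Memory leak
  - ticket 5 (Null pointer): blocked_by=3 -> Crash on save
  - ticket 6 (Bad redirect): blocked_by=NULL -> NULL

SQL:
SELECT a.title AS item, b.title AS blocked_by
FROM tickets a
LEFT JOIN tickets b ON a.blocked_by = b.id

Result:
item           | blocked_by   
---------------+--------------
Wrong total    | NULL         
Memory leak    | NULL         
Crash on save  | Wrong total  
Slow page load | Memory leak  
Null pointer   | Crash on save
Bad redirect   | NULL         


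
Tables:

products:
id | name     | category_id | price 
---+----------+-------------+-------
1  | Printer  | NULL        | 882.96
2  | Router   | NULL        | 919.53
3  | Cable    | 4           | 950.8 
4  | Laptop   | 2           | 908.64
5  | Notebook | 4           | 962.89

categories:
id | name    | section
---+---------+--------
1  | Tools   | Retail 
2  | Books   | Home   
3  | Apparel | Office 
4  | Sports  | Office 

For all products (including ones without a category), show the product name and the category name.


LEFT JOIN keeps every row from products (the left table); where category_id has no match in categories, the category columns become NULL. Walk through each product:
  - product 1 (Printer): category_id=NULL, no match -> kept with NULL
  - product 2 (Router): category_id=NULL, no match -> kept with NULL
  - product 3 (Cable): category_id=4 -> matches Sports
  - product 4 (Laptop): category_id=2 -> matches Books
  - product 5 (Notebook): category_id=4 -> matches Sports
All 5 rows appear; 2 have NULL category.

SQL:
SELECT a.name, b.name AS category
FROM products a
LEFT JOIN categories b ON a.category_id = b.id

Result:
name     | category
---------+---------
Printer  | NULL    
Router   | NULL    
Cable    | Sports  
Laptop   | Books   
Notebook | Sports  


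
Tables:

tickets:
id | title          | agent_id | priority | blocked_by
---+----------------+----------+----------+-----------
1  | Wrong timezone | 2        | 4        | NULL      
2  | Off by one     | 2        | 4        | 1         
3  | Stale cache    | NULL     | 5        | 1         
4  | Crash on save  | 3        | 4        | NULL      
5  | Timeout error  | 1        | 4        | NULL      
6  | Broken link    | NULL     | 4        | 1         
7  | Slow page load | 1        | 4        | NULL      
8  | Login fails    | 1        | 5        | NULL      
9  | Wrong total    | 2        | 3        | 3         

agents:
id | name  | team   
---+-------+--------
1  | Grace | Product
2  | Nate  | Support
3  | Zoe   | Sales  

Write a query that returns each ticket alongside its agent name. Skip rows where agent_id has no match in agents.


INNER JOIN keeps only tickets rows whose agent_id matches an id in agents. Walk through each ticket:
  - ticket 1 (Wrong timezone): agent_id=2 -> matches Nate
  - ticket 2 (Off by one): agent_id=2 -> matches Nate
  - ticket 3 (Stale cache): agent_id=NULL, no match -> dropped
  - ticket 4 (Crash on save): agent_id=3 -> matches Zoe
  - ticket 5 (Timeout error): agent_id=1 -> matches Grace
  - ticket 6 (Broken link): agent_id=NULL, no match -> dropped
  - ticket 7 (Slow page load): agent_id=1 -> matches Grace
  - ticket 8 (Login fails): agent_id=1 -> matches Grace
  - ticket 9 (Wrong total): agent_id=2 -> matches Nate
So 2 of 9 rows are dropped.

SQL:
SELECT a.title, b.name AS agent
FROM tickets a
INNER JOIN agents b ON a.agent_id = b.id

Result:
title          | agent
---------------+------
Wrong timezone | Nate 
Off by one     | Nate 
Crash on save  | Zoe  
Timeout error  | Grace
Slow page load | Grace
Login fails    | Grace
Wrong total    | Nate 


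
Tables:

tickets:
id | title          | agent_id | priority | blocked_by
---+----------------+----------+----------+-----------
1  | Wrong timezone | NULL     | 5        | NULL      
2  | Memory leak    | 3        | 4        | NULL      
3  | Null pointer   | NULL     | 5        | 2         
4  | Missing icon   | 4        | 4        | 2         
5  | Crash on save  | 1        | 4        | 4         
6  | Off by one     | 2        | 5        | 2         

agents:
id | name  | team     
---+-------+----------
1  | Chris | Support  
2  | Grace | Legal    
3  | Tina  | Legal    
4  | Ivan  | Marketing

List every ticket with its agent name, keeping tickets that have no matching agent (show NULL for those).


LEFT JOIN keeps every row from tickets (the left table); where agent_id has no match in agents, the agent columns become NULL. Walk through each ticket:
  - ticket 1 (Wrong timezone): agent_id=NULL, no match -> kept with NULL
  - ticket 2 (Memory leak): agent_id=3 -> matches Tina
  - ticket 3 (Null pointer): agent_id=NULL, no match -> kept with NULL
  - ticket 4 (Missing icon): agent_id=4 -> matches Ivan
  - ticket 5 (Crash on save): agent_id=1 -> matches Chris
  - ticket 6 (Off by one): agent_id=2 -> matches Grace
All 6 rows appear; 2 have NULL agent.

SQL:
SELECT a.title, b.name AS agent
FROM tickets a
LEFT JOIN agents b ON a.agent_id = b.id

Result:
title          | agent
---------------+------
Wrong timezone | NULL 
Memory leak    | Tina 
Null pointer   | NULL 
Missing icon   | Ivan 
Crash on save  | Chris
Off by one     | Grace


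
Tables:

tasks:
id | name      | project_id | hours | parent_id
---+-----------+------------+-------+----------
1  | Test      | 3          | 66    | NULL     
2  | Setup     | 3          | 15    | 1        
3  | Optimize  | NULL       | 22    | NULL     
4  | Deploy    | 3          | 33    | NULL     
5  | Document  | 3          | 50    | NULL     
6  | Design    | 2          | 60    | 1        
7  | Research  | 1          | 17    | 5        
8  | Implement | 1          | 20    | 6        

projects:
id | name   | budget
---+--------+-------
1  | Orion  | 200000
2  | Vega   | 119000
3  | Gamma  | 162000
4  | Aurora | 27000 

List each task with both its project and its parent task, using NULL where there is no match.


Two LEFT JOINs from the same base table tasks: one to projects via project_id, one to tasks itself via parent_id. Both are LEFT so every task is preserved.
Match against projects:
  - task 1 (Test): project_id=3 -> matches Gamma
  - task 2 (Setup): project_id=3 -> matches Gamma
  - task 3 (Optimize): project_id=NULL, no match -> kept with NULL
  - task 4 (Deploy): project_id=3 -> matches Gamma
  - task 5 (Document): project_id=3 -> matches Gamma
  - task 6 (Design): project_id=2 -> matches Vega
  - task 7 (Research): project_id=1 -> matches Orion
  - task 8 (Implement): project_id=1 -> matches Orion
Match against tasks (self):
  - task 1 (Test): parent_id=NULL -> NULL
  - task 2 (Setup): parent_id=1 -> Test
  - task 3 (Optimize): parent_id=NULL -> NULL
  - task 4 (Deploy): parent_id=NULL -> NULL
  - task 5 (Document): parent_id=NULL -> NULL
  - task 6 (Design): parent_id=1 -> Test
  - task 7 (Research): parent_id=5 -> Document
  - task 8 (Implement): parent_id=6 -> Design

SQL:
SELECT a.name, b.name AS project, c.name AS parent
FROM tasks a
LEFT JOIN projects b ON a.project_id = b.id
LEFT JOIN tasks c ON a.parent_id = c.id

Result:
name      | project | parent  
----------+---------+---------
Test      | Gamma   | NULL    
Setup     | Gamma   | Test    
Optimize  | NULL    | NULL    
Deploy    | Gamma   | NULL    
Document  | Gamma   | NULL    
Design    | Vega    | Test    
Research  | Orion   | Document
Implement | Orion   | Design  


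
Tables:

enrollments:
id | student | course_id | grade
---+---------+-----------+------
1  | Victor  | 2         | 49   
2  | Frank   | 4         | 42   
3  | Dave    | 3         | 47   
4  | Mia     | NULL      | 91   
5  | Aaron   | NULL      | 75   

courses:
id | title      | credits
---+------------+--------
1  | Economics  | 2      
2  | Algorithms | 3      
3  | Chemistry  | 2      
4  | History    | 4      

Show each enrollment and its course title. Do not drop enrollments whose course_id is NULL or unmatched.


LEFT JOIN keeps every row from enrollments (the left table); where course_id has no match in courses, the course columns become NULL. Walk through each enrollment:
  - enrollment 1 (Victor): course_id=2 -> matches Algorithms
  - enrollment 2 (Frank): course_id=4 -> matches History
  - enrollment 3 (Dave): course_id=3 -> matches Chemistry
  - enrollment 4 (Mia): course_id=NULL, no match -> kept with NULL
  - enrollment 5 (Aaron): course_id=NULL, no match -> kept with NULL
All 5 rows appear; 2 have NULL course.

SQL:
SELECT a.student, b.title AS course
FROM enrollments a
LEFT JOIN courses b ON a.course_id = b.id

Result:
student | course    
--------+-----------
Victor  | Algorithms
Frank   | History   
Dave    | Chemistry 
Mia     | NULL      
Aaron   | NULL      


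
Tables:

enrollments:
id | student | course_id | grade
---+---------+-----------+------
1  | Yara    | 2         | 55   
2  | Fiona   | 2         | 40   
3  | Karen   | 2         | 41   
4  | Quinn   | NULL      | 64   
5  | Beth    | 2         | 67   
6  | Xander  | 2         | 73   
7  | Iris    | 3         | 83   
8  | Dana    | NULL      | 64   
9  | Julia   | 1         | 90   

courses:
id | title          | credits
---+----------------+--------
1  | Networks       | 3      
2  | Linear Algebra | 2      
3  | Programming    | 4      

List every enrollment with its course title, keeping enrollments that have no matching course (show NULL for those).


LEFT JOIN keeps every row from enrollments (the left table); where course_id has no match in courses, the course columns become NULL. Walk through each enrollment:
  - enrollment 1 (Yara): course_id=2 -> matches Linear Algebra
  - enrollment 2 (Fiona): course_id=2 -> matches Linear Algebra
  - enrollment 3 (Karen): course_id=2 -> matches Linear Algebra
  - enrollment 4 (Quinn): course_id=NULL, no match -> kept with NULL
  - enrollment 5 (Beth): course_id=2 -> matches Linear Algebra
  - enrollment 6 (Xander): course_id=2 -> matches Linear Algebra
  - enrollment 7 (Iris): course_id=3 -> matches Programming
  - enrollment 8 (Dana): course_id=NULL, no match -> kept with NULL
  - enrollment 9 (Julia): course_id=1 -> matches Networks
All 9 rows appear; 2 have NULL course.

SQL:
SELECT a.student, b.title AS course
FROM enrollments a
LEFT JOIN courses b ON a.course_id = b.id

Result:
student | course        
--------+---------------
Yara    | Linear Algebra
Fiona   | Linear Algebra
Karen   | Linear Algebra
Quinn   | NULL          
Beth    | Linear Algebra
Xander  | Linear Algebra
Iris    | Programming   
Dana    | NULL          
Julia   | Networks      


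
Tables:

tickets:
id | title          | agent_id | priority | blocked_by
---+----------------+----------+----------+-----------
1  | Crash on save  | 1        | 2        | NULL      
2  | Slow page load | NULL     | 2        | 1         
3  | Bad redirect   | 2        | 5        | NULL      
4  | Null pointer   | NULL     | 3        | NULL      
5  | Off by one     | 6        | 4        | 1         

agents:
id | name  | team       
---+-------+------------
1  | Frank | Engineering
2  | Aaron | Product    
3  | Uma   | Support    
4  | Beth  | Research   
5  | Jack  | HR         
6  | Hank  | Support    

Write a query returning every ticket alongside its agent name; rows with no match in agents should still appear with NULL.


LEFT JOIN keeps every row from tickets (the left table); where agent_id has no match in agents, the agent columns become NULL. Walk through each ticket:
  - ticket 1 (Crash on save): agent_id=1 -> matches Frank
  - ticket 2 (Slow page load): agent_id=NULL, no match -> kept with NULL
  - ticket 3 (Bad redirect): agent_id=2 -> matches Aaron
  - ticket 4 (Null pointer): agent_id=NULL, no match -> kept with NULL
  - ticket 5 (Off by one): agent_id=6 -> matches Hank
All 5 rows appear; 2 have NULL agent.

SQL:
SELECT a.title, b.name AS agent
FROM tickets a
LEFT JOIN agents b ON a.agent_id = b.id

Result:
title          | agent
---------------+------
Crash on save  | Frank
Slow page load | NULL 
Bad redirect   | Aaron
Null pointer   | NULL 
Off by one     | Hank 


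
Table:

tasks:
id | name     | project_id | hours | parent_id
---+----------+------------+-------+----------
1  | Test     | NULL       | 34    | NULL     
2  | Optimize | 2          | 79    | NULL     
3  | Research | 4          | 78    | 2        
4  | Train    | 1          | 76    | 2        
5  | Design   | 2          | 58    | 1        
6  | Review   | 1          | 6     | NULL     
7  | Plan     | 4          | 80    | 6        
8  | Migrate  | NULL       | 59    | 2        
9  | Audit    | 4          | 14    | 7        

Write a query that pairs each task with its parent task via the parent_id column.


This is a self-join: tasks is joined to a second copy of itself, matching each row's parent_id to another row's id. Use LEFT JOIN so rows with parent_id=NULL are kept.
  - task 1 (Test): parent_id=NULL -> NULL
  - task 2 (Optimize): parent_id=NULL -> NULL
  - task 3 (Research): parent_id=2 -> Optimize
  - task 4 (Train): parent_id=2 -> Optimize
  - task 5 (Design): parent_id=1 -> Test
  - task 6 (Review): parent_id=NULL -> NULL
  - task 7 (Plan): parent_id=6 -> Review
  - task 8 (Migrate): parent_id=2 -> Optimize
  - task 9 (Audit): parent_id=7 -> Plan

SQL:
SELECT a.name AS item, b.name AS parent
FROM tasks a
LEFT JOIN tasks b ON a.parent_id = b.id

Result:
item     | parent  
---------+---------
Test     | NULL    
Optimize | NULL    
Research | Optimize
Train    | Optimize
Design   | Test    
Review   | NULL    
Plan     | Review  
Migrate  | Optimize
Audit    | Plan    


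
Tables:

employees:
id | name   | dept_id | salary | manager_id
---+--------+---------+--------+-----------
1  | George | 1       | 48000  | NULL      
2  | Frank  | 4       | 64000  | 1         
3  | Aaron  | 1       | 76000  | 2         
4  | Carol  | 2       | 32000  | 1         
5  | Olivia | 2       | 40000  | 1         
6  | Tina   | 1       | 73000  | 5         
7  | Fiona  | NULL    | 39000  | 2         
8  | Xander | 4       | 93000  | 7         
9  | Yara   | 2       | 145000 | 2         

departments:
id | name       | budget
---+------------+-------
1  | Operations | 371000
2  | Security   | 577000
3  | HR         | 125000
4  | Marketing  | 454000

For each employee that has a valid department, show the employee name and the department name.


INNER JOIN keeps only employees rows whose dept_id matches an id in departments. Walk through each employee:
  - employee 1 (George): dept_id=1 -> matches Operations
  - employee 2 (Frank): dept_id=4 -> matches Marketing
  - employee 3 (Aaron): dept_id=1 -> matches Operations
  - employee 4 (Carol): dept_id=2 -> matches Security
  - employee 5 (Olivia): dept_id=2 -> matches Security
  - employee 6 (Tina): dept_id=1 -> matches Operations
  - employee 7 (Fiona): dept_id=NULL, no match -> dropped
  - employee 8 (Xander): dept_id=4 -> matches Marketing
  - employee 9 (Yara): dept_id=2 -> matches Security
So 1 of 9 rows is dropped.

SQL:
SELECT a.name, b.name AS department
FROM employees a
INNER JOIN departments b ON a.dept_id = b.id

Result:
name   | department
-------+-----------
George | Operations
Frank  | Marketing 
Aaron  | Operations
Carol  | Security  
Olivia | Security  
Tina   | Operations
Xander | Marketing 
Yara   | Security  


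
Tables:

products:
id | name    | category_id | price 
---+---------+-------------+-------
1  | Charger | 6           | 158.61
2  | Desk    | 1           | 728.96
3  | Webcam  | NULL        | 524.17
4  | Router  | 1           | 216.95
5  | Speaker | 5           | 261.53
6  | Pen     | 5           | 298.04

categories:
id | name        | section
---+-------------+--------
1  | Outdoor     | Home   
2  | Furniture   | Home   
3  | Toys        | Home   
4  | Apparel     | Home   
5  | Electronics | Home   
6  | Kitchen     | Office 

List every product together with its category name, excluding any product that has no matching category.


INNER JOIN keeps only products rows whose category_id matches an id in categories. Walk through each product:
  - product 1 (Charger): category_id=6 -> matches Kitchen
  - product 2 (Desk): category_id=1 -> matches Outdoor
  - product 3 (Webcam): category_id=NULL, no match -> dropped
  - product 4 (Router): category_id=1 -> matches Outdoor
  - product 5 (Speaker): category_id=5 -> matches Electronics
  - product 6 (Pen): category_id=5 -> matches Electronics
So 1 of 6 rows is dropped.

SQL:
SELECT a.name, b.name AS category
FROM products a
INNER JOIN categories b ON a.category_id = b.id

Result:
name    | category   
--------+------------
Charger | Kitchen    
Desk    | Outdoor    
Router  | Outdoor    
Speaker | Electronics
Pen     | Electronics


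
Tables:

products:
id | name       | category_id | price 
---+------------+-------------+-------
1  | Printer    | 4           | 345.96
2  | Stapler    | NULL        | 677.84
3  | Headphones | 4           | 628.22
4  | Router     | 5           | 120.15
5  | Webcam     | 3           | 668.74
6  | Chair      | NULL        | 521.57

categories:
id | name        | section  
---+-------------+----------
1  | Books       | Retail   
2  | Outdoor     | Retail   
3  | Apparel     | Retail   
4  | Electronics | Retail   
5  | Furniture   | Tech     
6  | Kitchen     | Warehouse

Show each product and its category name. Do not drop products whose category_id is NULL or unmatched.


LEFT JOIN keeps every row from products (the left table); where category_id has no match in categories, the category columns become NULL. Walk through each product:
  - product 1 (Printer): category_id=4 -> matches Electronics
  - product 2 (Stapler): category_id=NULL, no match -> kept with NULL
  - product 3 (Headphones): category_id=4 -> matches Electronics
  - product 4 (Router): category_id=5 -> matches Furniture
  - product 5 (Webcam): category_id=3 -> matches Apparel
  - product 6 (Chair): category_id=NULL, no match -> kept with NULL
All 6 rows appear; 2 have NULL category.

SQL:
SELECT a.name, b.name AS category
FROM products a
LEFT JOIN categories b ON a.category_id = b.id

Result:
name       | category   
-----------+------------
Printer    | Electronics
Stapler    | NULL       
Headphones | Electronics
Router     | Furniture  
Webcam     | Apparel    
Chair      | NULL       


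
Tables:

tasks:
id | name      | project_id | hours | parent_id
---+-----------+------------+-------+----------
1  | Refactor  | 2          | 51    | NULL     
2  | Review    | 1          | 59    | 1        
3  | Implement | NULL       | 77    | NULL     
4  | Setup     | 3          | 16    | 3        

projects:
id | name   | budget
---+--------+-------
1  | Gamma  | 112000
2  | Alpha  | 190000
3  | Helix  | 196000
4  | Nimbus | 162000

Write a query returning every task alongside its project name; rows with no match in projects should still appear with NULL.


LEFT JOIN keeps every row from tasks (the left table); where project_id has no match in projects, the project columns become NULL. Walk through each task:
  - task 1 (Refactor): project_id=2 -> matches Alpha
  - task 2 (Review): project_id=1 -> matches Gamma
  - task 3 (Implement): project_id=NULL, no match -> kept with NULL
  - task 4 (Setup): project_id=3 -> matches Helix
All 4 rows appear; 1 has NULL project.

SQL:
SELECT a.name, b.name AS project
FROM tasks a
LEFT JOIN projects b ON a.project_id = b.id

Result:
name      | project
----------+--------
Refactor  | Alpha  
Review    | Gamma  
Implement | NULL   
Setup     | Helix  


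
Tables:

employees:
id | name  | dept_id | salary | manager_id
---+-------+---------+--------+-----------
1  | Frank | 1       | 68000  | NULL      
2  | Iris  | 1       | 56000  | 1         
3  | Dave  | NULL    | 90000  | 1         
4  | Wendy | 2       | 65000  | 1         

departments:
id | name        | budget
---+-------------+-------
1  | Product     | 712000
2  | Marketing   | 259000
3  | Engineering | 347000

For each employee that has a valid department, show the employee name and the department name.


INNER JOIN keeps only employees rows whose dept_id matches an id in departments. Walk through each employee:
  - employee 1 (Frank): dept_id=1 -> matches Product
  - employee 2 (Iris): dept_id=1 -> matches Product
  - employee 3 (Dave): dept_id=NULL, no match -> dropped
  - employee 4 (Wendy): dept_id=2 -> matches Marketing
So 1 of 4 rows is dropped.

SQL:
SELECT a.name, b.name AS department
FROM employees a
INNER JOIN departments b ON a.dept_id = b.id

Result:
name  | department
------+-----------
Frank | Product   
Iris  | Product   
Wendy | Marketing 


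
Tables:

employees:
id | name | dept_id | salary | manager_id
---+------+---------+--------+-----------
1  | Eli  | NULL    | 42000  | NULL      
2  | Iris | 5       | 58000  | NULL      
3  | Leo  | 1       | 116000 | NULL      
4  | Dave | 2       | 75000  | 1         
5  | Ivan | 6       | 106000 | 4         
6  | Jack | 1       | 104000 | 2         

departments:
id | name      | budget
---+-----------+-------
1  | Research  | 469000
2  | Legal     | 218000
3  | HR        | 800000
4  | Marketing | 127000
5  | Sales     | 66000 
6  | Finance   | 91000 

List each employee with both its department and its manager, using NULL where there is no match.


Two LEFT JOINs from the same base table employees: one to departments via dept_id, one to employees itself via manager_id. Both are LEFT so every employee is preserved.
Match against departments:
  - employee 1 (Eli): dept_id=NULL, no match -> kept with NULL
  - employee 2 (Iris): dept_id=5 -> matches Sales
  - employee 3 (Leo): dept_id=1 -> matches Research
  - employee 4 (Dave): dept_id=2 -> matches Legal
  - employee 5 (Ivan): dept_id=6 -> matches Finance
  - employee 6 (Jack): dept_id=1 -> matches Research
Match against employees (self):
  - employee 1 (Eli): manager_id=NULL -> NULL
  - employee 2 (Iris): manager_id=NULL -> NULL
  - employee 3 (Leo): manager_id=NULL -> NULL
  - employee 4 (Dave): manager_id=1 -> Eli
  - employee 5 (Ivan): manager_id=4 -> Dave
  - employee 6 (Jack): manager_id=2 -> Iris

SQL:
SELECT a.name, b.name AS department, c.name AS manager
FROM employees a
LEFT JOIN departments b ON a.dept_id = b.id
LEFT JOIN employees c ON a.manager_id = c.id

Result:
name | department | manager
-----+------------+--------
Eli  | NULL       | NULL   
Iris | Sales      | NULL   
Leo  | Research   | NULL   
Dave | Legal      | Eli    
Ivan | Finance    | Dave   
Jack | Research   | Iris   


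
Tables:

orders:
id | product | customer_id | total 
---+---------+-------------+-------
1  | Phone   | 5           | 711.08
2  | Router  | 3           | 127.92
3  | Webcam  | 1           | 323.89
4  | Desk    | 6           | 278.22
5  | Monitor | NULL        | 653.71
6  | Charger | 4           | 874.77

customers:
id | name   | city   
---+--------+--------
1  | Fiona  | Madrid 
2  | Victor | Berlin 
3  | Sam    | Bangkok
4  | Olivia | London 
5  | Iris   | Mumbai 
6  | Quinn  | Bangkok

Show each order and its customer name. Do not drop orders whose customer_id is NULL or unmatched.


LEFT JOIN keeps every row from orders (the left table); where customer_id has no match in customers, the customer columns become NULL. Walk through each order:
  - order 1 (Phone): customer_id=5 -> matches Iris
  - order 2 (Router): customer_id=3 -> matches Sam
  - order 3 (Webcam): customer_id=1 -> matches Fiona
  - order 4 (Desk): customer_id=6 -> matches Quinn
  - order 5 (Monitor): customer_id=NULL, no match -> kept with NULL
  - order 6 (Charger): customer_id=4 -> matches Olivia
All 6 rows appear; 1 has NULL customer.

SQL:
SELECT a.product, b.name AS customer
FROM orders a
LEFT JOIN customers b ON a.customer_id = b.id

Result:
product | customer
--------+---------
Phone   | Iris    
Router  | Sam     
Webcam  | Fiona   
Desk    | Quinn   
Monitor | NULL    
Charger | Olivia  


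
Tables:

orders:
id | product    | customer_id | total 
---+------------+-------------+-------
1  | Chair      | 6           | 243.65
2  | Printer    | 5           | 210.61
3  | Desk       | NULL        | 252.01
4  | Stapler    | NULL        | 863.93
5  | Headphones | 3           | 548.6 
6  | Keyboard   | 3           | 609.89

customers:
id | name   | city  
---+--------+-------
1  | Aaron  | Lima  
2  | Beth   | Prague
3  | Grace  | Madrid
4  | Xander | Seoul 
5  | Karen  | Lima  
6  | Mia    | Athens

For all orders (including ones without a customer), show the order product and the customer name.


LEFT JOIN keeps every row from orders (the left table); where customer_id has no match in customers, the customer columns become NULL. Walk through each order:
  - order 1 (Chair): customer_id=6 -> matches Mia
  - order 2 (Printer): customer_id=5 -> matches Karen
  - order 3 (Desk): customer_id=NULL, no match -> kept with NULL
  - order 4 (Stapler): customer_id=NULL, no match -> kept with NULL
  - order 5 (Headphones): customer_id=3 -> matches Grace
  - order 6 (Keyboard): customer_id=3 -> matches Grace
All 6 rows appear; 2 have NULL customer.

SQL:
SELECT a.product, b.name AS customer
FROM orders a
LEFT JOIN customers b ON a.customer_id = b.id

Result:
product    | customer
-----------+---------
Chair      | Mia     
Printer    | Karen   
Desk       | NULL    
Stapler    | NULL    
Headphones | Grace   
Keyboard   | Grace   


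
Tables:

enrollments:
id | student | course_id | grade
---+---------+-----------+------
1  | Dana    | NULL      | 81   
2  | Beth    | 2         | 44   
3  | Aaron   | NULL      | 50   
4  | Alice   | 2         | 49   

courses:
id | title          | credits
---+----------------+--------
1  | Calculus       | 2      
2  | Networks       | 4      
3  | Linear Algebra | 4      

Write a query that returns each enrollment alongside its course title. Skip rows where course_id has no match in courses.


INNER JOIN keeps only enrollments rows whose course_id matches an id in courses. Walk through each enrollment:
  - enrollment 1 (Dana): course_id=NULL, no match -> dropped
  - enrollment 2 (Beth): course_id=2 -> matches Networks
  - enrollment 3 (Aaron): course_id=NULL, no match -> dropped
  - enrollment 4 (Alice): course_id=2 -> matches Networks
So 2 of 4 rows are dropped.

SQL:
SELECT a.student, b.title AS course
FROM enrollments a
INNER JOIN courses b ON a.course_id = b.id

Result:
student | course  
--------+---------
Beth    | Networks
Alice   | Networks
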